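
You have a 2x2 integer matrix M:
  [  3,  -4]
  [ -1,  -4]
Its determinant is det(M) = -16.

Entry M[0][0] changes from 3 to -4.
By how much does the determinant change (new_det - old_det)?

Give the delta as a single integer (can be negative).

Cofactor C_00 = -4
Entry delta = -4 - 3 = -7
Det delta = entry_delta * cofactor = -7 * -4 = 28

Answer: 28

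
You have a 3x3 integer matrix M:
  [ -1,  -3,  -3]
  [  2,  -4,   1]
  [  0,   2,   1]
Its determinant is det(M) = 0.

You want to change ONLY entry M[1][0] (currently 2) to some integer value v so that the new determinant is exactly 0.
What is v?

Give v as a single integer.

Answer: 2

Derivation:
det is linear in entry M[1][0]: det = old_det + (v - 2) * C_10
Cofactor C_10 = -3
Want det = 0: 0 + (v - 2) * -3 = 0
  (v - 2) = 0 / -3 = 0
  v = 2 + (0) = 2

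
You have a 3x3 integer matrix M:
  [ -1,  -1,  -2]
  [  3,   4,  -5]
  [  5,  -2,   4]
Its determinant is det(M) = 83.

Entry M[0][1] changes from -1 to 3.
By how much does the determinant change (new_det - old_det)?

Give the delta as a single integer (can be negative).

Answer: -148

Derivation:
Cofactor C_01 = -37
Entry delta = 3 - -1 = 4
Det delta = entry_delta * cofactor = 4 * -37 = -148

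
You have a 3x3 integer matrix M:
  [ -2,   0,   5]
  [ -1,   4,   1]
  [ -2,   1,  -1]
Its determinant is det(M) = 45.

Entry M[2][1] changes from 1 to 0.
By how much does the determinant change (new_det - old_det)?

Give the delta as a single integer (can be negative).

Answer: 3

Derivation:
Cofactor C_21 = -3
Entry delta = 0 - 1 = -1
Det delta = entry_delta * cofactor = -1 * -3 = 3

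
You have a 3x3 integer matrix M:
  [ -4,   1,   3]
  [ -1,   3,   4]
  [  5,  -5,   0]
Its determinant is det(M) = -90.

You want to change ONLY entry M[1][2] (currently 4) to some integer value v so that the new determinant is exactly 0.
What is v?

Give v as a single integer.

Answer: -2

Derivation:
det is linear in entry M[1][2]: det = old_det + (v - 4) * C_12
Cofactor C_12 = -15
Want det = 0: -90 + (v - 4) * -15 = 0
  (v - 4) = 90 / -15 = -6
  v = 4 + (-6) = -2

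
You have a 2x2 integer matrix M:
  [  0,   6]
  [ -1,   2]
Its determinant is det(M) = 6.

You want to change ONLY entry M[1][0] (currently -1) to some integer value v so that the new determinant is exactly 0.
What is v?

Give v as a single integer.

Answer: 0

Derivation:
det is linear in entry M[1][0]: det = old_det + (v - -1) * C_10
Cofactor C_10 = -6
Want det = 0: 6 + (v - -1) * -6 = 0
  (v - -1) = -6 / -6 = 1
  v = -1 + (1) = 0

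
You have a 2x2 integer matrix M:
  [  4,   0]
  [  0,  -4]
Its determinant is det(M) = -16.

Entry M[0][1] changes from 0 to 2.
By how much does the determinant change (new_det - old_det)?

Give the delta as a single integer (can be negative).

Answer: 0

Derivation:
Cofactor C_01 = 0
Entry delta = 2 - 0 = 2
Det delta = entry_delta * cofactor = 2 * 0 = 0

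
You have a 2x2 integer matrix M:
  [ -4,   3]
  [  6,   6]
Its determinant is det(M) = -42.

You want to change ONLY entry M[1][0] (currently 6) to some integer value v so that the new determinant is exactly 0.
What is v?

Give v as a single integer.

Answer: -8

Derivation:
det is linear in entry M[1][0]: det = old_det + (v - 6) * C_10
Cofactor C_10 = -3
Want det = 0: -42 + (v - 6) * -3 = 0
  (v - 6) = 42 / -3 = -14
  v = 6 + (-14) = -8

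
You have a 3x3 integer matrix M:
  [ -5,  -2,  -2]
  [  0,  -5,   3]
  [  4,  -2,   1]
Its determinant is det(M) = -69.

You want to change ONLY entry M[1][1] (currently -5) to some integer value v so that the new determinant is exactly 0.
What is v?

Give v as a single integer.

Answer: 18

Derivation:
det is linear in entry M[1][1]: det = old_det + (v - -5) * C_11
Cofactor C_11 = 3
Want det = 0: -69 + (v - -5) * 3 = 0
  (v - -5) = 69 / 3 = 23
  v = -5 + (23) = 18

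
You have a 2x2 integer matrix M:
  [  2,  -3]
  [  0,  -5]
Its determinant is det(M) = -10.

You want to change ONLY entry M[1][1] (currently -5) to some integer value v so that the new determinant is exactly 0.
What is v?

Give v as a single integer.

det is linear in entry M[1][1]: det = old_det + (v - -5) * C_11
Cofactor C_11 = 2
Want det = 0: -10 + (v - -5) * 2 = 0
  (v - -5) = 10 / 2 = 5
  v = -5 + (5) = 0

Answer: 0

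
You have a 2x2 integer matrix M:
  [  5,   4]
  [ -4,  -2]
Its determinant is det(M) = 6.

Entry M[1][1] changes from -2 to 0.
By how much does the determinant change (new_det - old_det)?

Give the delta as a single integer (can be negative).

Cofactor C_11 = 5
Entry delta = 0 - -2 = 2
Det delta = entry_delta * cofactor = 2 * 5 = 10

Answer: 10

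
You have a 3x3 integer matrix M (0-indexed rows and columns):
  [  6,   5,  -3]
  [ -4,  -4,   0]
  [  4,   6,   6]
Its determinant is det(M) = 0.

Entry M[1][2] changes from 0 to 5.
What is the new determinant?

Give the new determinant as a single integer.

Answer: -80

Derivation:
det is linear in row 1: changing M[1][2] by delta changes det by delta * cofactor(1,2).
Cofactor C_12 = (-1)^(1+2) * minor(1,2) = -16
Entry delta = 5 - 0 = 5
Det delta = 5 * -16 = -80
New det = 0 + -80 = -80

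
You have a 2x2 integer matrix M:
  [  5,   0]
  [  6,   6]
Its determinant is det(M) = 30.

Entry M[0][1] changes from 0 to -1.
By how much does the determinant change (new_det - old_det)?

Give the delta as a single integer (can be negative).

Answer: 6

Derivation:
Cofactor C_01 = -6
Entry delta = -1 - 0 = -1
Det delta = entry_delta * cofactor = -1 * -6 = 6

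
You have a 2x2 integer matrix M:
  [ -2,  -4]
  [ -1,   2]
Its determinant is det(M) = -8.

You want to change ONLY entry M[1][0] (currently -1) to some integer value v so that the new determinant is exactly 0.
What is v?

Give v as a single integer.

Answer: 1

Derivation:
det is linear in entry M[1][0]: det = old_det + (v - -1) * C_10
Cofactor C_10 = 4
Want det = 0: -8 + (v - -1) * 4 = 0
  (v - -1) = 8 / 4 = 2
  v = -1 + (2) = 1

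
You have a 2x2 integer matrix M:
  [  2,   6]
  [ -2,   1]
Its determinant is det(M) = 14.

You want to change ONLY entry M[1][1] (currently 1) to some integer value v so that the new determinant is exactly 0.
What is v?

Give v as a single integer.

det is linear in entry M[1][1]: det = old_det + (v - 1) * C_11
Cofactor C_11 = 2
Want det = 0: 14 + (v - 1) * 2 = 0
  (v - 1) = -14 / 2 = -7
  v = 1 + (-7) = -6

Answer: -6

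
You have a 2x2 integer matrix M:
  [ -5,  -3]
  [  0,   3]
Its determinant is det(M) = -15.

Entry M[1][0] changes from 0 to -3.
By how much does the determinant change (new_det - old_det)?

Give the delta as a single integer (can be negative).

Answer: -9

Derivation:
Cofactor C_10 = 3
Entry delta = -3 - 0 = -3
Det delta = entry_delta * cofactor = -3 * 3 = -9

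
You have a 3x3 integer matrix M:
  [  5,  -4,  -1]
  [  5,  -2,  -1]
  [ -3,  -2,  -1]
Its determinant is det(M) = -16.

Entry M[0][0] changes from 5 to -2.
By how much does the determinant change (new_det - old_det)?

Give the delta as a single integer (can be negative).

Answer: 0

Derivation:
Cofactor C_00 = 0
Entry delta = -2 - 5 = -7
Det delta = entry_delta * cofactor = -7 * 0 = 0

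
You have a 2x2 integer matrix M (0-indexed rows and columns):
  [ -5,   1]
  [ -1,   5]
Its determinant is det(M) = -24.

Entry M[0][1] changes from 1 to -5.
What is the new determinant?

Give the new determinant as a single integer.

det is linear in row 0: changing M[0][1] by delta changes det by delta * cofactor(0,1).
Cofactor C_01 = (-1)^(0+1) * minor(0,1) = 1
Entry delta = -5 - 1 = -6
Det delta = -6 * 1 = -6
New det = -24 + -6 = -30

Answer: -30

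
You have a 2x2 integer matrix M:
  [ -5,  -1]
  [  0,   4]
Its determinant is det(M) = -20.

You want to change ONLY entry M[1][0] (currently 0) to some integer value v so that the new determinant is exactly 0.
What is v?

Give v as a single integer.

Answer: 20

Derivation:
det is linear in entry M[1][0]: det = old_det + (v - 0) * C_10
Cofactor C_10 = 1
Want det = 0: -20 + (v - 0) * 1 = 0
  (v - 0) = 20 / 1 = 20
  v = 0 + (20) = 20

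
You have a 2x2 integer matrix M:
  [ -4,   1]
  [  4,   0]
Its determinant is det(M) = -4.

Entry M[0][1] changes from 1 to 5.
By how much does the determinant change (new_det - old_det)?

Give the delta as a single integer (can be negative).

Answer: -16

Derivation:
Cofactor C_01 = -4
Entry delta = 5 - 1 = 4
Det delta = entry_delta * cofactor = 4 * -4 = -16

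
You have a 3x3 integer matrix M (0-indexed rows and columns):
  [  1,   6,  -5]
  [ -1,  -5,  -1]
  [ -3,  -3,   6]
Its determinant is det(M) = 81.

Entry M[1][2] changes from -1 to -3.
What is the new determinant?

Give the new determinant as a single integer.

det is linear in row 1: changing M[1][2] by delta changes det by delta * cofactor(1,2).
Cofactor C_12 = (-1)^(1+2) * minor(1,2) = -15
Entry delta = -3 - -1 = -2
Det delta = -2 * -15 = 30
New det = 81 + 30 = 111

Answer: 111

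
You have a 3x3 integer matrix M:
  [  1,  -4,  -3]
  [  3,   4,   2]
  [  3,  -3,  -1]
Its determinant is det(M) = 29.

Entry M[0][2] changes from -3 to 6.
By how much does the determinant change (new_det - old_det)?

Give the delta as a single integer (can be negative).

Answer: -189

Derivation:
Cofactor C_02 = -21
Entry delta = 6 - -3 = 9
Det delta = entry_delta * cofactor = 9 * -21 = -189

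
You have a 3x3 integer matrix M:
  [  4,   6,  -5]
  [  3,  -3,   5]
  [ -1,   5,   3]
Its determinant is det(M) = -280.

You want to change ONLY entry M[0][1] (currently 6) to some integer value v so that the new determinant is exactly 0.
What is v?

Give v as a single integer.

det is linear in entry M[0][1]: det = old_det + (v - 6) * C_01
Cofactor C_01 = -14
Want det = 0: -280 + (v - 6) * -14 = 0
  (v - 6) = 280 / -14 = -20
  v = 6 + (-20) = -14

Answer: -14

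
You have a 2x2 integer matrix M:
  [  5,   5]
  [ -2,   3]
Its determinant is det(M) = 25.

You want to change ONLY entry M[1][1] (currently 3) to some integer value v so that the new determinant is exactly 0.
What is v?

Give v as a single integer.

Answer: -2

Derivation:
det is linear in entry M[1][1]: det = old_det + (v - 3) * C_11
Cofactor C_11 = 5
Want det = 0: 25 + (v - 3) * 5 = 0
  (v - 3) = -25 / 5 = -5
  v = 3 + (-5) = -2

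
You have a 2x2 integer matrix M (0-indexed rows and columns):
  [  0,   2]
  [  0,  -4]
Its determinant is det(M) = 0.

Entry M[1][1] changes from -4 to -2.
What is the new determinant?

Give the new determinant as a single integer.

Answer: 0

Derivation:
det is linear in row 1: changing M[1][1] by delta changes det by delta * cofactor(1,1).
Cofactor C_11 = (-1)^(1+1) * minor(1,1) = 0
Entry delta = -2 - -4 = 2
Det delta = 2 * 0 = 0
New det = 0 + 0 = 0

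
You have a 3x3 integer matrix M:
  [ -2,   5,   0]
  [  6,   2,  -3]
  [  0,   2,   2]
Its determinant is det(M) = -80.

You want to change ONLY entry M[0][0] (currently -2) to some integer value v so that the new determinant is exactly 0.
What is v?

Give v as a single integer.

det is linear in entry M[0][0]: det = old_det + (v - -2) * C_00
Cofactor C_00 = 10
Want det = 0: -80 + (v - -2) * 10 = 0
  (v - -2) = 80 / 10 = 8
  v = -2 + (8) = 6

Answer: 6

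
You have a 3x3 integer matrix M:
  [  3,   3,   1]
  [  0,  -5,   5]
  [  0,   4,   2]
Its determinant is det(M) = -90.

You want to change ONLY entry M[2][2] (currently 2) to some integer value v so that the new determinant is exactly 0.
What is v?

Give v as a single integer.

Answer: -4

Derivation:
det is linear in entry M[2][2]: det = old_det + (v - 2) * C_22
Cofactor C_22 = -15
Want det = 0: -90 + (v - 2) * -15 = 0
  (v - 2) = 90 / -15 = -6
  v = 2 + (-6) = -4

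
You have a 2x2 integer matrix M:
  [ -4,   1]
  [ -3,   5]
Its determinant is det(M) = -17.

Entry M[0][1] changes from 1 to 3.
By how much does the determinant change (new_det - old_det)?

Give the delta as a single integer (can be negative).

Answer: 6

Derivation:
Cofactor C_01 = 3
Entry delta = 3 - 1 = 2
Det delta = entry_delta * cofactor = 2 * 3 = 6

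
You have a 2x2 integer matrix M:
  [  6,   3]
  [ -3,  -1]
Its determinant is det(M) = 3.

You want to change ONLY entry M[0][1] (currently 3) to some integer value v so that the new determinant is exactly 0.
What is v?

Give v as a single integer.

det is linear in entry M[0][1]: det = old_det + (v - 3) * C_01
Cofactor C_01 = 3
Want det = 0: 3 + (v - 3) * 3 = 0
  (v - 3) = -3 / 3 = -1
  v = 3 + (-1) = 2

Answer: 2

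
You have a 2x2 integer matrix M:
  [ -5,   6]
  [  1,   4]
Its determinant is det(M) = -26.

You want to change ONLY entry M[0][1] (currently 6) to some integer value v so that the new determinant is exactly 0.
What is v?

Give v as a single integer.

det is linear in entry M[0][1]: det = old_det + (v - 6) * C_01
Cofactor C_01 = -1
Want det = 0: -26 + (v - 6) * -1 = 0
  (v - 6) = 26 / -1 = -26
  v = 6 + (-26) = -20

Answer: -20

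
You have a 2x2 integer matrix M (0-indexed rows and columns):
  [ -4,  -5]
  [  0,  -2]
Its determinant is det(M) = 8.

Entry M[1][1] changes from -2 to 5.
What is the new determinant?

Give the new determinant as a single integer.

det is linear in row 1: changing M[1][1] by delta changes det by delta * cofactor(1,1).
Cofactor C_11 = (-1)^(1+1) * minor(1,1) = -4
Entry delta = 5 - -2 = 7
Det delta = 7 * -4 = -28
New det = 8 + -28 = -20

Answer: -20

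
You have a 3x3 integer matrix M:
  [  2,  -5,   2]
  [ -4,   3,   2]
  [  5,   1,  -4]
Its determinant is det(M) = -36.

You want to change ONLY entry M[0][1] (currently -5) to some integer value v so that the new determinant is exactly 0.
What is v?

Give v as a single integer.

Answer: -11

Derivation:
det is linear in entry M[0][1]: det = old_det + (v - -5) * C_01
Cofactor C_01 = -6
Want det = 0: -36 + (v - -5) * -6 = 0
  (v - -5) = 36 / -6 = -6
  v = -5 + (-6) = -11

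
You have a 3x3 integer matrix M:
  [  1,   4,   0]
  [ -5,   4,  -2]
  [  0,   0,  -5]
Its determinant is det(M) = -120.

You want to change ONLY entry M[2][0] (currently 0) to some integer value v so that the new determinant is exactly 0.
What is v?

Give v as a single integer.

det is linear in entry M[2][0]: det = old_det + (v - 0) * C_20
Cofactor C_20 = -8
Want det = 0: -120 + (v - 0) * -8 = 0
  (v - 0) = 120 / -8 = -15
  v = 0 + (-15) = -15

Answer: -15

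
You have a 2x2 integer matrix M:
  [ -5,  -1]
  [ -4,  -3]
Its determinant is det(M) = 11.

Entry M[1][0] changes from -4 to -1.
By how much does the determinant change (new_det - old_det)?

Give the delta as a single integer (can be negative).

Answer: 3

Derivation:
Cofactor C_10 = 1
Entry delta = -1 - -4 = 3
Det delta = entry_delta * cofactor = 3 * 1 = 3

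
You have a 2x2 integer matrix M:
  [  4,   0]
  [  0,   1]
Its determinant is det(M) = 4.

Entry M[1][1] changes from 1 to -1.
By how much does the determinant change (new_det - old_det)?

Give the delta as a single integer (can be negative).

Answer: -8

Derivation:
Cofactor C_11 = 4
Entry delta = -1 - 1 = -2
Det delta = entry_delta * cofactor = -2 * 4 = -8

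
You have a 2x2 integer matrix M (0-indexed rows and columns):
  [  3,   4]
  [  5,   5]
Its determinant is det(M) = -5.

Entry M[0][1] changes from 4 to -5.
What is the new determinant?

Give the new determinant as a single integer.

det is linear in row 0: changing M[0][1] by delta changes det by delta * cofactor(0,1).
Cofactor C_01 = (-1)^(0+1) * minor(0,1) = -5
Entry delta = -5 - 4 = -9
Det delta = -9 * -5 = 45
New det = -5 + 45 = 40

Answer: 40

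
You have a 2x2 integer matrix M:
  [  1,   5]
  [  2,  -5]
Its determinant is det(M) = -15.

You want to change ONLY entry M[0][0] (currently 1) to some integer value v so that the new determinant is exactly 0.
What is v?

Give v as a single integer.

Answer: -2

Derivation:
det is linear in entry M[0][0]: det = old_det + (v - 1) * C_00
Cofactor C_00 = -5
Want det = 0: -15 + (v - 1) * -5 = 0
  (v - 1) = 15 / -5 = -3
  v = 1 + (-3) = -2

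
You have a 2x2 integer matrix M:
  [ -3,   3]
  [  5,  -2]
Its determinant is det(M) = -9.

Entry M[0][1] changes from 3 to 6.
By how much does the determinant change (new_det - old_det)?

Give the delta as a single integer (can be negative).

Answer: -15

Derivation:
Cofactor C_01 = -5
Entry delta = 6 - 3 = 3
Det delta = entry_delta * cofactor = 3 * -5 = -15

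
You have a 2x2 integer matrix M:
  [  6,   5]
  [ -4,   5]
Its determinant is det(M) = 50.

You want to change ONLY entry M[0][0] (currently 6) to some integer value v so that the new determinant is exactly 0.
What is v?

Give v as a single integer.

Answer: -4

Derivation:
det is linear in entry M[0][0]: det = old_det + (v - 6) * C_00
Cofactor C_00 = 5
Want det = 0: 50 + (v - 6) * 5 = 0
  (v - 6) = -50 / 5 = -10
  v = 6 + (-10) = -4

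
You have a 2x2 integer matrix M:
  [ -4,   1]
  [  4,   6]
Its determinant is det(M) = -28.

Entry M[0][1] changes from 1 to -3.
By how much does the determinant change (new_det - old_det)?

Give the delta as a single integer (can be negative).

Cofactor C_01 = -4
Entry delta = -3 - 1 = -4
Det delta = entry_delta * cofactor = -4 * -4 = 16

Answer: 16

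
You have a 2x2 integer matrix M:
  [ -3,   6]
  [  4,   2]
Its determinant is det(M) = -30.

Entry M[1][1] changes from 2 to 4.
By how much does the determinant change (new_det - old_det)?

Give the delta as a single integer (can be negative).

Cofactor C_11 = -3
Entry delta = 4 - 2 = 2
Det delta = entry_delta * cofactor = 2 * -3 = -6

Answer: -6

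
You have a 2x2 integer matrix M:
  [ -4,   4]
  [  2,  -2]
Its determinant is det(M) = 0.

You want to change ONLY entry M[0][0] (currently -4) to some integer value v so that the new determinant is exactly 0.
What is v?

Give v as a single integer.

det is linear in entry M[0][0]: det = old_det + (v - -4) * C_00
Cofactor C_00 = -2
Want det = 0: 0 + (v - -4) * -2 = 0
  (v - -4) = 0 / -2 = 0
  v = -4 + (0) = -4

Answer: -4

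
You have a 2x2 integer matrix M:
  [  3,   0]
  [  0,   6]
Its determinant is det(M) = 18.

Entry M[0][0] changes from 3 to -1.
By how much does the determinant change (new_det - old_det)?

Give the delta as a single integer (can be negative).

Cofactor C_00 = 6
Entry delta = -1 - 3 = -4
Det delta = entry_delta * cofactor = -4 * 6 = -24

Answer: -24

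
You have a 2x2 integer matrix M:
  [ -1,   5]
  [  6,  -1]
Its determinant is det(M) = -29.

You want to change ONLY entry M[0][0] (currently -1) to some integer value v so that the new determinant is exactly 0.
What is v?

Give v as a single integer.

Answer: -30

Derivation:
det is linear in entry M[0][0]: det = old_det + (v - -1) * C_00
Cofactor C_00 = -1
Want det = 0: -29 + (v - -1) * -1 = 0
  (v - -1) = 29 / -1 = -29
  v = -1 + (-29) = -30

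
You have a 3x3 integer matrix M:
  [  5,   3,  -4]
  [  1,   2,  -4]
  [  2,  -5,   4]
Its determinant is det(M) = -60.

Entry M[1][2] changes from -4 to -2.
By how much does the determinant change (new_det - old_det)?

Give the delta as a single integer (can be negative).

Answer: 62

Derivation:
Cofactor C_12 = 31
Entry delta = -2 - -4 = 2
Det delta = entry_delta * cofactor = 2 * 31 = 62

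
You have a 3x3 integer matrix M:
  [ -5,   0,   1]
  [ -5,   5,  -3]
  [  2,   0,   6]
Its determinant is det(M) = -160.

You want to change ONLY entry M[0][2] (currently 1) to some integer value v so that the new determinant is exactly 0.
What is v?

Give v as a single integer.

det is linear in entry M[0][2]: det = old_det + (v - 1) * C_02
Cofactor C_02 = -10
Want det = 0: -160 + (v - 1) * -10 = 0
  (v - 1) = 160 / -10 = -16
  v = 1 + (-16) = -15

Answer: -15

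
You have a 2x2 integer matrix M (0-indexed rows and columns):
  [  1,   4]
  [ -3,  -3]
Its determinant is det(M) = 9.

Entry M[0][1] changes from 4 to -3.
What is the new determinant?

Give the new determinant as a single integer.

det is linear in row 0: changing M[0][1] by delta changes det by delta * cofactor(0,1).
Cofactor C_01 = (-1)^(0+1) * minor(0,1) = 3
Entry delta = -3 - 4 = -7
Det delta = -7 * 3 = -21
New det = 9 + -21 = -12

Answer: -12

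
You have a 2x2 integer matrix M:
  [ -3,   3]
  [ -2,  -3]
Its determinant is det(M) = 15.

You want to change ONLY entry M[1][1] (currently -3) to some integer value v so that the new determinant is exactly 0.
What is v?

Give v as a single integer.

det is linear in entry M[1][1]: det = old_det + (v - -3) * C_11
Cofactor C_11 = -3
Want det = 0: 15 + (v - -3) * -3 = 0
  (v - -3) = -15 / -3 = 5
  v = -3 + (5) = 2

Answer: 2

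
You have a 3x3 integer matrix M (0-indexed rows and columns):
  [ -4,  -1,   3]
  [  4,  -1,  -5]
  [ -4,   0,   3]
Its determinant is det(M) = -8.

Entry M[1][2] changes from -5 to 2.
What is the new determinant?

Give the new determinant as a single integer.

det is linear in row 1: changing M[1][2] by delta changes det by delta * cofactor(1,2).
Cofactor C_12 = (-1)^(1+2) * minor(1,2) = 4
Entry delta = 2 - -5 = 7
Det delta = 7 * 4 = 28
New det = -8 + 28 = 20

Answer: 20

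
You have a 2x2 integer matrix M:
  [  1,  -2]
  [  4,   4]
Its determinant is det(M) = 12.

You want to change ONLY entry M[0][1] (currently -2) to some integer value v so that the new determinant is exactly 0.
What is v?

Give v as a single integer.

det is linear in entry M[0][1]: det = old_det + (v - -2) * C_01
Cofactor C_01 = -4
Want det = 0: 12 + (v - -2) * -4 = 0
  (v - -2) = -12 / -4 = 3
  v = -2 + (3) = 1

Answer: 1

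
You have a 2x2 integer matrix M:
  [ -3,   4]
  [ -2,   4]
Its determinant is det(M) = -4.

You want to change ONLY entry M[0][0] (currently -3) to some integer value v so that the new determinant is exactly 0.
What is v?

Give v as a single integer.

det is linear in entry M[0][0]: det = old_det + (v - -3) * C_00
Cofactor C_00 = 4
Want det = 0: -4 + (v - -3) * 4 = 0
  (v - -3) = 4 / 4 = 1
  v = -3 + (1) = -2

Answer: -2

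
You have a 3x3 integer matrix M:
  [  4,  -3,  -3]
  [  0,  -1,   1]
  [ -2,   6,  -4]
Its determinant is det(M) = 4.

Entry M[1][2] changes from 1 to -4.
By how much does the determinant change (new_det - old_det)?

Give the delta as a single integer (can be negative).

Cofactor C_12 = -18
Entry delta = -4 - 1 = -5
Det delta = entry_delta * cofactor = -5 * -18 = 90

Answer: 90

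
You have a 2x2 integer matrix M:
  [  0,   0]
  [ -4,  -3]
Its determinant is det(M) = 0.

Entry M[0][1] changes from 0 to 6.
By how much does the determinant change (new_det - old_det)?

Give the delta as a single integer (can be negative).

Answer: 24

Derivation:
Cofactor C_01 = 4
Entry delta = 6 - 0 = 6
Det delta = entry_delta * cofactor = 6 * 4 = 24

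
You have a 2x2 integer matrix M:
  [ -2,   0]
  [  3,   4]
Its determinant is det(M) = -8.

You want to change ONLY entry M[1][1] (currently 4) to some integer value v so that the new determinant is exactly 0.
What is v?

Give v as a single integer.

det is linear in entry M[1][1]: det = old_det + (v - 4) * C_11
Cofactor C_11 = -2
Want det = 0: -8 + (v - 4) * -2 = 0
  (v - 4) = 8 / -2 = -4
  v = 4 + (-4) = 0

Answer: 0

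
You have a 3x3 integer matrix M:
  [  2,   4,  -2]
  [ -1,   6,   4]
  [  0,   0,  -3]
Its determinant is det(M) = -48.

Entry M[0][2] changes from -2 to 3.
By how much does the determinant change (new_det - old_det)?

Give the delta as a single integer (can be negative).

Answer: 0

Derivation:
Cofactor C_02 = 0
Entry delta = 3 - -2 = 5
Det delta = entry_delta * cofactor = 5 * 0 = 0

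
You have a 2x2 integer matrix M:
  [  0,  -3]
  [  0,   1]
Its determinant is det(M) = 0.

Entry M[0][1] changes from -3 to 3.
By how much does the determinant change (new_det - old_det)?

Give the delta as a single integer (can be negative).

Cofactor C_01 = 0
Entry delta = 3 - -3 = 6
Det delta = entry_delta * cofactor = 6 * 0 = 0

Answer: 0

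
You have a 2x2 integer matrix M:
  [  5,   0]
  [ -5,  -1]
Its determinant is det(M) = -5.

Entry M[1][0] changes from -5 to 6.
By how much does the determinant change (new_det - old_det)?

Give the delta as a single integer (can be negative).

Answer: 0

Derivation:
Cofactor C_10 = 0
Entry delta = 6 - -5 = 11
Det delta = entry_delta * cofactor = 11 * 0 = 0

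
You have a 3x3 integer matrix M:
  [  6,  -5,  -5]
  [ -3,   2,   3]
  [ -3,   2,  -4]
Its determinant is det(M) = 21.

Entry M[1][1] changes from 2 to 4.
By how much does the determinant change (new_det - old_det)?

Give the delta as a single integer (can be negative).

Cofactor C_11 = -39
Entry delta = 4 - 2 = 2
Det delta = entry_delta * cofactor = 2 * -39 = -78

Answer: -78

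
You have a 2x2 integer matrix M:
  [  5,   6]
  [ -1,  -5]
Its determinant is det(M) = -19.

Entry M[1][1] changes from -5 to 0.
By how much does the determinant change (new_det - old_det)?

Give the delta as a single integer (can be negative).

Answer: 25

Derivation:
Cofactor C_11 = 5
Entry delta = 0 - -5 = 5
Det delta = entry_delta * cofactor = 5 * 5 = 25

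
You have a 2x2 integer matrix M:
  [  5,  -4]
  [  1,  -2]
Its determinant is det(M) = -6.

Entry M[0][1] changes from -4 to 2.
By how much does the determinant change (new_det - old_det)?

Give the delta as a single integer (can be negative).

Cofactor C_01 = -1
Entry delta = 2 - -4 = 6
Det delta = entry_delta * cofactor = 6 * -1 = -6

Answer: -6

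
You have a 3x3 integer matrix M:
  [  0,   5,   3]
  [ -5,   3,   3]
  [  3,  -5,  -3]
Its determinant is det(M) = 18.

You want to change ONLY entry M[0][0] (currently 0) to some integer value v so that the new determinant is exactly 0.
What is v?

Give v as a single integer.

Answer: -3

Derivation:
det is linear in entry M[0][0]: det = old_det + (v - 0) * C_00
Cofactor C_00 = 6
Want det = 0: 18 + (v - 0) * 6 = 0
  (v - 0) = -18 / 6 = -3
  v = 0 + (-3) = -3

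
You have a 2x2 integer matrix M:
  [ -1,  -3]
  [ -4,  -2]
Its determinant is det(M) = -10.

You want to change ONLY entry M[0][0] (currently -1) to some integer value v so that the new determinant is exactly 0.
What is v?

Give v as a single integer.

Answer: -6

Derivation:
det is linear in entry M[0][0]: det = old_det + (v - -1) * C_00
Cofactor C_00 = -2
Want det = 0: -10 + (v - -1) * -2 = 0
  (v - -1) = 10 / -2 = -5
  v = -1 + (-5) = -6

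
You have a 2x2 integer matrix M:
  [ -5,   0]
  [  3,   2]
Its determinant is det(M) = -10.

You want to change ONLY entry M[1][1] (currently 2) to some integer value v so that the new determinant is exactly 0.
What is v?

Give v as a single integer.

det is linear in entry M[1][1]: det = old_det + (v - 2) * C_11
Cofactor C_11 = -5
Want det = 0: -10 + (v - 2) * -5 = 0
  (v - 2) = 10 / -5 = -2
  v = 2 + (-2) = 0

Answer: 0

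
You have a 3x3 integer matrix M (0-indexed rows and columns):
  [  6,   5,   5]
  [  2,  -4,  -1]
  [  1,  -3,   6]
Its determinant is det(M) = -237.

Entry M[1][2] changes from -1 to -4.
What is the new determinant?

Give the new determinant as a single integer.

det is linear in row 1: changing M[1][2] by delta changes det by delta * cofactor(1,2).
Cofactor C_12 = (-1)^(1+2) * minor(1,2) = 23
Entry delta = -4 - -1 = -3
Det delta = -3 * 23 = -69
New det = -237 + -69 = -306

Answer: -306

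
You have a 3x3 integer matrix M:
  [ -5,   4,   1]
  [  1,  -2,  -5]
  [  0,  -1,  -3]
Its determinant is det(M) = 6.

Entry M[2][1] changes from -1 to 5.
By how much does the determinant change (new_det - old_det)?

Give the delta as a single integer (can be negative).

Answer: -144

Derivation:
Cofactor C_21 = -24
Entry delta = 5 - -1 = 6
Det delta = entry_delta * cofactor = 6 * -24 = -144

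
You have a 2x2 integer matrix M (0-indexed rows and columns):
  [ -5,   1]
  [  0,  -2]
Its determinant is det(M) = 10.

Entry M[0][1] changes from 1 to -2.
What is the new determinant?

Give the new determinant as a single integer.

det is linear in row 0: changing M[0][1] by delta changes det by delta * cofactor(0,1).
Cofactor C_01 = (-1)^(0+1) * minor(0,1) = 0
Entry delta = -2 - 1 = -3
Det delta = -3 * 0 = 0
New det = 10 + 0 = 10

Answer: 10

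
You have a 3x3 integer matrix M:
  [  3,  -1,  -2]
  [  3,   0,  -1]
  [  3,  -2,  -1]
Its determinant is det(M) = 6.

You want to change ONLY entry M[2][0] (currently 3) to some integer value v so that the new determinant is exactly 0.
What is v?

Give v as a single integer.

Answer: -3

Derivation:
det is linear in entry M[2][0]: det = old_det + (v - 3) * C_20
Cofactor C_20 = 1
Want det = 0: 6 + (v - 3) * 1 = 0
  (v - 3) = -6 / 1 = -6
  v = 3 + (-6) = -3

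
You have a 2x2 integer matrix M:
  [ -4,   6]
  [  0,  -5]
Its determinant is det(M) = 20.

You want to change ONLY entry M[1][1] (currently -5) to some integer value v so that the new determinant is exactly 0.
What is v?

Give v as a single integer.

det is linear in entry M[1][1]: det = old_det + (v - -5) * C_11
Cofactor C_11 = -4
Want det = 0: 20 + (v - -5) * -4 = 0
  (v - -5) = -20 / -4 = 5
  v = -5 + (5) = 0

Answer: 0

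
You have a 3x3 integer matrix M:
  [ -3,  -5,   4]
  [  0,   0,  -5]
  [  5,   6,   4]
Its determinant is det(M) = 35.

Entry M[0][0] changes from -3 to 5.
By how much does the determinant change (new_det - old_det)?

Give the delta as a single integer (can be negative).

Answer: 240

Derivation:
Cofactor C_00 = 30
Entry delta = 5 - -3 = 8
Det delta = entry_delta * cofactor = 8 * 30 = 240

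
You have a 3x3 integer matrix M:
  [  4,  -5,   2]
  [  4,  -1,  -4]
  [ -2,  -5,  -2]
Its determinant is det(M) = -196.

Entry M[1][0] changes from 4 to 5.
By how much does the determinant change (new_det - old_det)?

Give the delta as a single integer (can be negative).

Answer: -20

Derivation:
Cofactor C_10 = -20
Entry delta = 5 - 4 = 1
Det delta = entry_delta * cofactor = 1 * -20 = -20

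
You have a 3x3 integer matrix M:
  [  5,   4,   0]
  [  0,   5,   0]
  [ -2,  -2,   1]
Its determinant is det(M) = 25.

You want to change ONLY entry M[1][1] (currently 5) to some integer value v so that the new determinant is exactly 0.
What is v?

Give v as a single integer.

det is linear in entry M[1][1]: det = old_det + (v - 5) * C_11
Cofactor C_11 = 5
Want det = 0: 25 + (v - 5) * 5 = 0
  (v - 5) = -25 / 5 = -5
  v = 5 + (-5) = 0

Answer: 0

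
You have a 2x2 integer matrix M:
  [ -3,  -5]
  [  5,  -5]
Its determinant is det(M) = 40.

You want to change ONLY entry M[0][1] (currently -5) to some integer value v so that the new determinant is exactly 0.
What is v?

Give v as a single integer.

det is linear in entry M[0][1]: det = old_det + (v - -5) * C_01
Cofactor C_01 = -5
Want det = 0: 40 + (v - -5) * -5 = 0
  (v - -5) = -40 / -5 = 8
  v = -5 + (8) = 3

Answer: 3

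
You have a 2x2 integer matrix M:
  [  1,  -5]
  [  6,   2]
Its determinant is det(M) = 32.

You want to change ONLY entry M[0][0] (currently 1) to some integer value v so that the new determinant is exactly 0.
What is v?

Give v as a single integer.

det is linear in entry M[0][0]: det = old_det + (v - 1) * C_00
Cofactor C_00 = 2
Want det = 0: 32 + (v - 1) * 2 = 0
  (v - 1) = -32 / 2 = -16
  v = 1 + (-16) = -15

Answer: -15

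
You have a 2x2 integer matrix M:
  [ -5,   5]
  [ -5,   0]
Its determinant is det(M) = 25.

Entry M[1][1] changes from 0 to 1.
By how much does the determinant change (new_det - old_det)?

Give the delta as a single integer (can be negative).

Cofactor C_11 = -5
Entry delta = 1 - 0 = 1
Det delta = entry_delta * cofactor = 1 * -5 = -5

Answer: -5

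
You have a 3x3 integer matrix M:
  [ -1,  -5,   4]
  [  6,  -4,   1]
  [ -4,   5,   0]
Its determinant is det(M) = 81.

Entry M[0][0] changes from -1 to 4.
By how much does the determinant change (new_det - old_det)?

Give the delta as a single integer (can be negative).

Cofactor C_00 = -5
Entry delta = 4 - -1 = 5
Det delta = entry_delta * cofactor = 5 * -5 = -25

Answer: -25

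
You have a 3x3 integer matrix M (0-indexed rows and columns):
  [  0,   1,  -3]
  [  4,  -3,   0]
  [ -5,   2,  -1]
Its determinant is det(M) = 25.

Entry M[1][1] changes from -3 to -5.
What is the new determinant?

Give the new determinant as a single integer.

Answer: 55

Derivation:
det is linear in row 1: changing M[1][1] by delta changes det by delta * cofactor(1,1).
Cofactor C_11 = (-1)^(1+1) * minor(1,1) = -15
Entry delta = -5 - -3 = -2
Det delta = -2 * -15 = 30
New det = 25 + 30 = 55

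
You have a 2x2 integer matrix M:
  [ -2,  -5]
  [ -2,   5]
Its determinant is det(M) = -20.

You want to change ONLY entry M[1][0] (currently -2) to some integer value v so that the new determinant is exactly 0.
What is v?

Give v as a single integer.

Answer: 2

Derivation:
det is linear in entry M[1][0]: det = old_det + (v - -2) * C_10
Cofactor C_10 = 5
Want det = 0: -20 + (v - -2) * 5 = 0
  (v - -2) = 20 / 5 = 4
  v = -2 + (4) = 2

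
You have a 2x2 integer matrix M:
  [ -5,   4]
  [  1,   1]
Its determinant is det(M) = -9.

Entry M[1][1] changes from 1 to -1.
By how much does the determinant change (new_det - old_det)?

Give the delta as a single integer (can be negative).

Cofactor C_11 = -5
Entry delta = -1 - 1 = -2
Det delta = entry_delta * cofactor = -2 * -5 = 10

Answer: 10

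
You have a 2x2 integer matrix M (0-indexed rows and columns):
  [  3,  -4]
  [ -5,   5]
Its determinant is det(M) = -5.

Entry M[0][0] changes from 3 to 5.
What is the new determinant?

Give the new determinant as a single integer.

Answer: 5

Derivation:
det is linear in row 0: changing M[0][0] by delta changes det by delta * cofactor(0,0).
Cofactor C_00 = (-1)^(0+0) * minor(0,0) = 5
Entry delta = 5 - 3 = 2
Det delta = 2 * 5 = 10
New det = -5 + 10 = 5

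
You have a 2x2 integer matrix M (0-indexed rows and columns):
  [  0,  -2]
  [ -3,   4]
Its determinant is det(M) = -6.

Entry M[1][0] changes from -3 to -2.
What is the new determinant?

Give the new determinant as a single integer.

det is linear in row 1: changing M[1][0] by delta changes det by delta * cofactor(1,0).
Cofactor C_10 = (-1)^(1+0) * minor(1,0) = 2
Entry delta = -2 - -3 = 1
Det delta = 1 * 2 = 2
New det = -6 + 2 = -4

Answer: -4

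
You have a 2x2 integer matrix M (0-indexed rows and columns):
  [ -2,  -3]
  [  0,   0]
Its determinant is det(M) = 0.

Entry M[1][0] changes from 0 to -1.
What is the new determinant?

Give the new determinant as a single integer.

det is linear in row 1: changing M[1][0] by delta changes det by delta * cofactor(1,0).
Cofactor C_10 = (-1)^(1+0) * minor(1,0) = 3
Entry delta = -1 - 0 = -1
Det delta = -1 * 3 = -3
New det = 0 + -3 = -3

Answer: -3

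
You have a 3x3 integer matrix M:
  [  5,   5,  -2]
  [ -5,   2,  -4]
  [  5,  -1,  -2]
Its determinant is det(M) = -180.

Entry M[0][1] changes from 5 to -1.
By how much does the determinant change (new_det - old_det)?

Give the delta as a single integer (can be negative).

Answer: 180

Derivation:
Cofactor C_01 = -30
Entry delta = -1 - 5 = -6
Det delta = entry_delta * cofactor = -6 * -30 = 180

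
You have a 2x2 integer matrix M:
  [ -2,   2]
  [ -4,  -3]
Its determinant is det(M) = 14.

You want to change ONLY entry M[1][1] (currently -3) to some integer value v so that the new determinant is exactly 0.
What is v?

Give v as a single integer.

det is linear in entry M[1][1]: det = old_det + (v - -3) * C_11
Cofactor C_11 = -2
Want det = 0: 14 + (v - -3) * -2 = 0
  (v - -3) = -14 / -2 = 7
  v = -3 + (7) = 4

Answer: 4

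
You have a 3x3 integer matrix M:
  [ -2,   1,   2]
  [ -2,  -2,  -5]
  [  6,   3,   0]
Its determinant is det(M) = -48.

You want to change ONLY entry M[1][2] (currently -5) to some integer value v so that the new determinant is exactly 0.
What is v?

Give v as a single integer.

det is linear in entry M[1][2]: det = old_det + (v - -5) * C_12
Cofactor C_12 = 12
Want det = 0: -48 + (v - -5) * 12 = 0
  (v - -5) = 48 / 12 = 4
  v = -5 + (4) = -1

Answer: -1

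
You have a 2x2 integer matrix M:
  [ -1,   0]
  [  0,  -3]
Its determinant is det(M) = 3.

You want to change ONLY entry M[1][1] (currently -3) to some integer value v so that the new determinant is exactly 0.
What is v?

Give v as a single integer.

Answer: 0

Derivation:
det is linear in entry M[1][1]: det = old_det + (v - -3) * C_11
Cofactor C_11 = -1
Want det = 0: 3 + (v - -3) * -1 = 0
  (v - -3) = -3 / -1 = 3
  v = -3 + (3) = 0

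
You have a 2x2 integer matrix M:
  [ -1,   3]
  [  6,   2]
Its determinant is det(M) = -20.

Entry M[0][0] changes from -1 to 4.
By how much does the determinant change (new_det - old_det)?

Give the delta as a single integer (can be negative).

Answer: 10

Derivation:
Cofactor C_00 = 2
Entry delta = 4 - -1 = 5
Det delta = entry_delta * cofactor = 5 * 2 = 10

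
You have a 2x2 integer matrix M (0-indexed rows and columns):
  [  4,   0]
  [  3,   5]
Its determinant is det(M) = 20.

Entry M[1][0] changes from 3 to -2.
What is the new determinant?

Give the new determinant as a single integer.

Answer: 20

Derivation:
det is linear in row 1: changing M[1][0] by delta changes det by delta * cofactor(1,0).
Cofactor C_10 = (-1)^(1+0) * minor(1,0) = 0
Entry delta = -2 - 3 = -5
Det delta = -5 * 0 = 0
New det = 20 + 0 = 20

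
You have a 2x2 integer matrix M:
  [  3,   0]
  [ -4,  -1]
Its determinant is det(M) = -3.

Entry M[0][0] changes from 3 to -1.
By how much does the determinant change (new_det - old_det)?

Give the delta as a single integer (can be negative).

Answer: 4

Derivation:
Cofactor C_00 = -1
Entry delta = -1 - 3 = -4
Det delta = entry_delta * cofactor = -4 * -1 = 4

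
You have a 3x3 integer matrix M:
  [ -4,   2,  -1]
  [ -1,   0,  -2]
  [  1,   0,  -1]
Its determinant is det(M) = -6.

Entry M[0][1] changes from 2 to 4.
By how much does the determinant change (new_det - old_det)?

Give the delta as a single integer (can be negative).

Answer: -6

Derivation:
Cofactor C_01 = -3
Entry delta = 4 - 2 = 2
Det delta = entry_delta * cofactor = 2 * -3 = -6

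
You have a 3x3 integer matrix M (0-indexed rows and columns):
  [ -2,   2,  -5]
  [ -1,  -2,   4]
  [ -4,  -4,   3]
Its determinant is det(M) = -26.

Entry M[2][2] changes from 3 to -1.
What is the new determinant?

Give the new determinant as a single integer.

Answer: -50

Derivation:
det is linear in row 2: changing M[2][2] by delta changes det by delta * cofactor(2,2).
Cofactor C_22 = (-1)^(2+2) * minor(2,2) = 6
Entry delta = -1 - 3 = -4
Det delta = -4 * 6 = -24
New det = -26 + -24 = -50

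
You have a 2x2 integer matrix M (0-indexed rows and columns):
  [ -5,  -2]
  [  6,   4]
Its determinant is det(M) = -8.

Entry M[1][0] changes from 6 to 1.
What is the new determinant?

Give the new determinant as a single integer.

det is linear in row 1: changing M[1][0] by delta changes det by delta * cofactor(1,0).
Cofactor C_10 = (-1)^(1+0) * minor(1,0) = 2
Entry delta = 1 - 6 = -5
Det delta = -5 * 2 = -10
New det = -8 + -10 = -18

Answer: -18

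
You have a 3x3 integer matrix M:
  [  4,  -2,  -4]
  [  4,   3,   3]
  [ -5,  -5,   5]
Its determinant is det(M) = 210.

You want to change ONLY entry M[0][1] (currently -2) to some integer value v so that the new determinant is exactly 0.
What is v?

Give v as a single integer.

Answer: 4

Derivation:
det is linear in entry M[0][1]: det = old_det + (v - -2) * C_01
Cofactor C_01 = -35
Want det = 0: 210 + (v - -2) * -35 = 0
  (v - -2) = -210 / -35 = 6
  v = -2 + (6) = 4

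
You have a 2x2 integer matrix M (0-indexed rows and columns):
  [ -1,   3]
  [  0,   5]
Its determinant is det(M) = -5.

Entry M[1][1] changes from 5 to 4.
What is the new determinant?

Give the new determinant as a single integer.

det is linear in row 1: changing M[1][1] by delta changes det by delta * cofactor(1,1).
Cofactor C_11 = (-1)^(1+1) * minor(1,1) = -1
Entry delta = 4 - 5 = -1
Det delta = -1 * -1 = 1
New det = -5 + 1 = -4

Answer: -4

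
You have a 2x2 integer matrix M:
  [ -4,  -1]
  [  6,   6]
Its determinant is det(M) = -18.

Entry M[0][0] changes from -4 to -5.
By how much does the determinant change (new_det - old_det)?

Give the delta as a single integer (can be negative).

Answer: -6

Derivation:
Cofactor C_00 = 6
Entry delta = -5 - -4 = -1
Det delta = entry_delta * cofactor = -1 * 6 = -6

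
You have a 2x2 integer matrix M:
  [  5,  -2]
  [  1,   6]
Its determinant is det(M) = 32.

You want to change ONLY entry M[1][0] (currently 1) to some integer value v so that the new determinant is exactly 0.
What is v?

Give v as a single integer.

det is linear in entry M[1][0]: det = old_det + (v - 1) * C_10
Cofactor C_10 = 2
Want det = 0: 32 + (v - 1) * 2 = 0
  (v - 1) = -32 / 2 = -16
  v = 1 + (-16) = -15

Answer: -15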